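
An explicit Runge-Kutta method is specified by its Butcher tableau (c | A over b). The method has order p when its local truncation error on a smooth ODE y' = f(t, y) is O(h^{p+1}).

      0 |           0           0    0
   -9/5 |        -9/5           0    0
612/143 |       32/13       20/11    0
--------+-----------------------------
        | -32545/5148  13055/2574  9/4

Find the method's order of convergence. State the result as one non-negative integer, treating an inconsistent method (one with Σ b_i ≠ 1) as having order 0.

b = (-32545/5148, 13055/2574, 9/4)
c = (0, -9/5, 612/143)
Ac = (0, 0, -36/11)
Σ b_i: (-32545/5148)·1 + 13055/2574·1 + 9/4·1 = 1 ✓
b·c: 13055/2574·(-9/5) + 9/4·612/143 = 1/2 ✓
b·c²: 13055/2574·81/25 + 9/4·374544/20449 = 11787597/204490 ≠ 1/3 ⇒ order 2.
b·Ac: 9/4·(-36/11) = -81/11 ≠ 1/6

2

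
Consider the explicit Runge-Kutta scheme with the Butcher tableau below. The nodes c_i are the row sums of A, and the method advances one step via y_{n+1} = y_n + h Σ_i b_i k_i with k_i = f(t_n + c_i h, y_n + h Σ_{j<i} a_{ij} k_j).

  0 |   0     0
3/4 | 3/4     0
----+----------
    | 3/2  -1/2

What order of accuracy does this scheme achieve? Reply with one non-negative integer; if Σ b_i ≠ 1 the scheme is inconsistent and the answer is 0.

1

b = (3/2, -1/2)
c = (0, 3/4)
Σ b_i: 3/2·1 + (-1/2)·1 = 1 ✓
b·c: (-1/2)·3/4 = -3/8 ≠ 1/2 ⇒ order 1.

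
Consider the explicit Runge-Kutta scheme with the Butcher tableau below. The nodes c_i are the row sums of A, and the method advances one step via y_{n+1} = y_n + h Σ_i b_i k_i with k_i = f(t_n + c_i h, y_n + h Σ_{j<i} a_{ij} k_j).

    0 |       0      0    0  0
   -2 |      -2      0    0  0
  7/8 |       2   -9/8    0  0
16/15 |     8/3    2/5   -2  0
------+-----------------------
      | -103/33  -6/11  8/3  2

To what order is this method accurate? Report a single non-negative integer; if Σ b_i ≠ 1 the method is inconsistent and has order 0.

b = (-103/33, -6/11, 8/3, 2)
c = (0, -2, 7/8, 16/15)
Ac = (0, 0, 9/4, -51/20)
Σ b_i: (-103/33)·1 + (-6/11)·1 + 8/3·1 + 2·1 = 1 ✓
b·c: (-6/11)·(-2) + 8/3·7/8 + 2·16/15 = 917/165 ≠ 1/2 ⇒ order 1.

1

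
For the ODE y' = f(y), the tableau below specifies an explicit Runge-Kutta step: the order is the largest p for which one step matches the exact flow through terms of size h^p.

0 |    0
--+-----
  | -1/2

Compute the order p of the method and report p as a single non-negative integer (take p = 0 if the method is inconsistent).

0

b = (-1/2)
c = (0)
Σ b_i: (-1/2)·1 = -1/2 ≠ 1 ⇒ order 0.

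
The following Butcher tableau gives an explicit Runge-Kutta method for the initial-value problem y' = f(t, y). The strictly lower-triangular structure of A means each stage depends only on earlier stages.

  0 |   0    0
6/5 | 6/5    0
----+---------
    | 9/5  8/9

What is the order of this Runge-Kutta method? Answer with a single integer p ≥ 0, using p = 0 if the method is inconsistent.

0

b = (9/5, 8/9)
c = (0, 6/5)
Σ b_i: 9/5·1 + 8/9·1 = 121/45 ≠ 1 ⇒ order 0.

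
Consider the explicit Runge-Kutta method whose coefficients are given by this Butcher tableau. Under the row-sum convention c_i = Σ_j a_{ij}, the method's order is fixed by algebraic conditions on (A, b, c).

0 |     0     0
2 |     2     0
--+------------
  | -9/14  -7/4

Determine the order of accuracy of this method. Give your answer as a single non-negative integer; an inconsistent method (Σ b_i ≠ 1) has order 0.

0

b = (-9/14, -7/4)
c = (0, 2)
Σ b_i: (-9/14)·1 + (-7/4)·1 = -67/28 ≠ 1 ⇒ order 0.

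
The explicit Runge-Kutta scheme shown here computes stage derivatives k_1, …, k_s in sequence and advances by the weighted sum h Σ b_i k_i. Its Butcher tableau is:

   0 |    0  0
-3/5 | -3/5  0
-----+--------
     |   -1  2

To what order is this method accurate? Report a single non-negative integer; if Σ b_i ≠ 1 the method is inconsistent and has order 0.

1

b = (-1, 2)
c = (0, -3/5)
Σ b_i: (-1)·1 + 2·1 = 1 ✓
b·c: 2·(-3/5) = -6/5 ≠ 1/2 ⇒ order 1.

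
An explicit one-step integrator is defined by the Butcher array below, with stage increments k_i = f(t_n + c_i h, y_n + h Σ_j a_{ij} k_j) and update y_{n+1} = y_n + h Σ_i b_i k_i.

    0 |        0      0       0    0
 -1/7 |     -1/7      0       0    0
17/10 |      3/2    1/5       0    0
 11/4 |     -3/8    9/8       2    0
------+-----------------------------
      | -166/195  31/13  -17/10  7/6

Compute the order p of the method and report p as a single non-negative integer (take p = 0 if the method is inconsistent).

1

b = (-166/195, 31/13, -17/10, 7/6)
c = (0, -1/7, 17/10, 11/4)
Ac = (0, 0, -1/35, 907/280)
Σ b_i: (-166/195)·1 + 31/13·1 + (-17/10)·1 + 7/6·1 = 1 ✓
b·c: 31/13·(-1/7) + (-17/10)·17/10 + 7/6·11/4 = -1219/54600 ≠ 1/2 ⇒ order 1.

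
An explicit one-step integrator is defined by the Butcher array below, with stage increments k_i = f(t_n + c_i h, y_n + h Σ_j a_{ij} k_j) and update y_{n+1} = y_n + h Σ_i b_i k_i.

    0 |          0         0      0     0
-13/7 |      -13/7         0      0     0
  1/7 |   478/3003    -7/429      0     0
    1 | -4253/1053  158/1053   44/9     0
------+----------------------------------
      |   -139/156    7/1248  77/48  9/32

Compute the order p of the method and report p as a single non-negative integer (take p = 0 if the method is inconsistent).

b = (-139/156, 7/1248, 77/48, 9/32)
c = (0, -13/7, 1/7, 1)
Ac = (0, 0, 1/33, 34/81)
Σ b_i: (-139/156)·1 + 7/1248·1 + 77/48·1 + 9/32·1 = 1 ✓
b·c: 7/1248·(-13/7) + 77/48·1/7 + 9/32·1 = 1/2 ✓
b·c²: 7/1248·169/49 + 77/48·1/49 + 9/32·1 = 1/3 ✓
b·Ac: 77/48·1/33 + 9/32·34/81 = 1/6 ✓
b·c³: 7/1248·(-2197/343) + 77/48·1/343 + 9/32·1 = 1/4 ✓
b·(c∘Ac): 77/48·1/231 + 9/32·34/81 = 1/8 ✓
b·Ac²: 77/48·(-13/231) + 9/32·50/81 = 1/12 ✓
b·A²c: 9/32·4/27 = 1/24 ✓; 4 stages ⇒ order 4.

4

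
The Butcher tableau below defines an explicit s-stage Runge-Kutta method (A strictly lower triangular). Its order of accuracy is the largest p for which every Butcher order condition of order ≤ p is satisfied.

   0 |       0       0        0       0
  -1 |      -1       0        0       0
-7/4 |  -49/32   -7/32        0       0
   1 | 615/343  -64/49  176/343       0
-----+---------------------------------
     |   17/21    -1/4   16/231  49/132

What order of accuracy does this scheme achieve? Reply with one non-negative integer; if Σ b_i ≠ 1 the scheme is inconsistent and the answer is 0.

b = (17/21, -1/4, 16/231, 49/132)
c = (0, -1, -7/4, 1)
Ac = (0, 0, 7/32, 20/49)
Σ b_i: 17/21·1 + (-1/4)·1 + 16/231·1 + 49/132·1 = 1 ✓
b·c: (-1/4)·(-1) + 16/231·(-7/4) + 49/132·1 = 1/2 ✓
b·c²: (-1/4)·1 + 16/231·49/16 + 49/132·1 = 1/3 ✓
b·Ac: 16/231·7/32 + 49/132·20/49 = 1/6 ✓
b·c³: (-1/4)·(-1) + 16/231·(-343/64) + 49/132·1 = 1/4 ✓
b·(c∘Ac): 16/231·(-49/128) + 49/132·20/49 = 1/8 ✓
b·Ac²: 16/231·(-7/32) + 49/132·13/49 = 1/12 ✓
b·A²c: 49/132·11/98 = 1/24 ✓; 4 stages ⇒ order 4.

4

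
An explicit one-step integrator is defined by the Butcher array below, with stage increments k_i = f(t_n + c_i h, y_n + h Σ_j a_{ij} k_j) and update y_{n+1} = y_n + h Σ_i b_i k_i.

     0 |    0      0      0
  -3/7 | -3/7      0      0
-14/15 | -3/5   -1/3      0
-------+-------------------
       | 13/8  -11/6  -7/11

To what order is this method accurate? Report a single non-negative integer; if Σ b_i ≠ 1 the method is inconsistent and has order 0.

b = (13/8, -11/6, -7/11)
c = (0, -3/7, -14/15)
Ac = (0, 0, 1/7)
Σ b_i: 13/8·1 + (-11/6)·1 + (-7/11)·1 = -223/264 ≠ 1 ⇒ order 0.

0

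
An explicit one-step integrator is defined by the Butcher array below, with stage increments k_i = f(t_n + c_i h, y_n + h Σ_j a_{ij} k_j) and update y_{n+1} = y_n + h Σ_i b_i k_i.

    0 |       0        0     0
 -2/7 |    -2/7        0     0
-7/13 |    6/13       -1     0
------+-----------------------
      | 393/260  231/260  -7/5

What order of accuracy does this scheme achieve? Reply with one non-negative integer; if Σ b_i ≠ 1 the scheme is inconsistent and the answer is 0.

b = (393/260, 231/260, -7/5)
c = (0, -2/7, -7/13)
Ac = (0, 0, 2/7)
Σ b_i: 393/260·1 + 231/260·1 + (-7/5)·1 = 1 ✓
b·c: 231/260·(-2/7) + (-7/5)·(-7/13) = 1/2 ✓
b·c²: 231/260·4/49 + (-7/5)·49/169 = -1972/5915 ≠ 1/3 ⇒ order 2.
b·Ac: (-7/5)·2/7 = -2/5 ≠ 1/6

2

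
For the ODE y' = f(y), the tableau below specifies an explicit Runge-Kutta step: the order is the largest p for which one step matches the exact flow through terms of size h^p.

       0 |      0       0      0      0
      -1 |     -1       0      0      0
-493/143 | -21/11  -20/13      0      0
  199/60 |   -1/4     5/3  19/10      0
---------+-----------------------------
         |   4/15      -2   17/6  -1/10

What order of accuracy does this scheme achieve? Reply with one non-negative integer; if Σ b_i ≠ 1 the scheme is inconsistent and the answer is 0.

1

b = (4/15, -2, 17/6, -1/10)
c = (0, -1, -493/143, 199/60)
Ac = (0, 0, 20/13, -35251/4290)
Σ b_i: 4/15·1 + (-2)·1 + 17/6·1 + (-1/10)·1 = 1 ✓
b·c: (-2)·(-1) + 17/6·(-493/143) + (-1/10)·199/60 = -694957/85800 ≠ 1/2 ⇒ order 1.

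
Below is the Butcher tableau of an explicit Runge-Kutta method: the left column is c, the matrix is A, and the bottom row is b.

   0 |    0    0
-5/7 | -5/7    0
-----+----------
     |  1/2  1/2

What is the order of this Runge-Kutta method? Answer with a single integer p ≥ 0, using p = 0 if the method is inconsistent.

1

b = (1/2, 1/2)
c = (0, -5/7)
Σ b_i: 1/2·1 + 1/2·1 = 1 ✓
b·c: 1/2·(-5/7) = -5/14 ≠ 1/2 ⇒ order 1.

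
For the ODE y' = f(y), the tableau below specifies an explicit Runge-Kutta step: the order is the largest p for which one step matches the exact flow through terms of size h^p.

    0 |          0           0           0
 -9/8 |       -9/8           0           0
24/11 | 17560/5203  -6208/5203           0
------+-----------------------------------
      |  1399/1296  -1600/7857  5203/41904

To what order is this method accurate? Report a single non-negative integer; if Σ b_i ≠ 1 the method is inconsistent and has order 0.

3

b = (1399/1296, -1600/7857, 5203/41904)
c = (0, -9/8, 24/11)
Ac = (0, 0, 6984/5203)
Σ b_i: 1399/1296·1 + (-1600/7857)·1 + 5203/41904·1 = 1 ✓
b·c: (-1600/7857)·(-9/8) + 5203/41904·24/11 = 1/2 ✓
b·c²: (-1600/7857)·81/64 + 5203/41904·576/121 = 1/3 ✓
b·Ac: 5203/41904·6984/5203 = 1/6 ✓; 3 stages ⇒ order 3.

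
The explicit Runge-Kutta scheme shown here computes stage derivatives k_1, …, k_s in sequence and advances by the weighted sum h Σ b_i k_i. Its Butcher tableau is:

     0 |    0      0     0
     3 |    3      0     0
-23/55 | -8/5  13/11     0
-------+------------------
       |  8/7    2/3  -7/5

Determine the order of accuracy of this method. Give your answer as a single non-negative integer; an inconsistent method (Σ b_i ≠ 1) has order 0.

b = (8/7, 2/3, -7/5)
c = (0, 3, -23/55)
Ac = (0, 0, 39/11)
Σ b_i: 8/7·1 + 2/3·1 + (-7/5)·1 = 43/105 ≠ 1 ⇒ order 0.

0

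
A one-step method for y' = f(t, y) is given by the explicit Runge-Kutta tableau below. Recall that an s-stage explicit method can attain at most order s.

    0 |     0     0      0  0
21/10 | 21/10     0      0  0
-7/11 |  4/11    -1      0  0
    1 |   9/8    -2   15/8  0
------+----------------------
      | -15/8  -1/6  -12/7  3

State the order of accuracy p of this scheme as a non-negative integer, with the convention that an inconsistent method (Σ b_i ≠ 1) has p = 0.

0

b = (-15/8, -1/6, -12/7, 3)
c = (0, 21/10, -7/11, 1)
Ac = (0, 0, -21/10, -2373/440)
Σ b_i: (-15/8)·1 + (-1/6)·1 + (-12/7)·1 + 3·1 = -127/168 ≠ 1 ⇒ order 0.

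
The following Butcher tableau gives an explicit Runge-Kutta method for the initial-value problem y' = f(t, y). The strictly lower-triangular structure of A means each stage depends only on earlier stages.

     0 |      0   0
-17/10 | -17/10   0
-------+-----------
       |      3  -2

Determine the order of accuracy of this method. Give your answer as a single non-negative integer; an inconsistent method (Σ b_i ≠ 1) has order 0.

b = (3, -2)
c = (0, -17/10)
Σ b_i: 3·1 + (-2)·1 = 1 ✓
b·c: (-2)·(-17/10) = 17/5 ≠ 1/2 ⇒ order 1.

1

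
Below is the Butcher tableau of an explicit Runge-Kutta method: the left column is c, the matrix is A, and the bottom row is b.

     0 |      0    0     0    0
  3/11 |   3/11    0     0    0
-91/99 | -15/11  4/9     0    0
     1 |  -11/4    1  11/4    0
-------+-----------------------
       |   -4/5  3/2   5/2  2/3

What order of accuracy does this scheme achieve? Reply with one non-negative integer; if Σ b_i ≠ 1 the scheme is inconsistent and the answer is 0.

b = (-4/5, 3/2, 5/2, 2/3)
c = (0, 3/11, -91/99, 1)
Ac = (0, 0, 4/33, -893/396)
Σ b_i: (-4/5)·1 + 3/2·1 + 5/2·1 + 2/3·1 = 58/15 ≠ 1 ⇒ order 0.

0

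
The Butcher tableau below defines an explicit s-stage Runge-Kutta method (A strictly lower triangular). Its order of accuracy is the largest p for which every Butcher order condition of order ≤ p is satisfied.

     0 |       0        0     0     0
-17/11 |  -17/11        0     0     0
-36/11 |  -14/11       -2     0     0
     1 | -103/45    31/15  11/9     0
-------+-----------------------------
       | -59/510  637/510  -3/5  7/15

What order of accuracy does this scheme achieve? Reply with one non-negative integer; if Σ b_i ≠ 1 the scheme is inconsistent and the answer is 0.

2

b = (-59/510, 637/510, -3/5, 7/15)
c = (0, -17/11, -36/11, 1)
Ac = (0, 0, 34/11, -1187/165)
Σ b_i: (-59/510)·1 + 637/510·1 + (-3/5)·1 + 7/15·1 = 1 ✓
b·c: 637/510·(-17/11) + (-3/5)·(-36/11) + 7/15·1 = 1/2 ✓
b·c²: 637/510·289/121 + (-3/5)·1296/121 + 7/15·1 = -2161/726 ≠ 1/3 ⇒ order 2.
b·Ac: (-3/5)·34/11 + 7/15·(-1187/165) = -12899/2475 ≠ 1/6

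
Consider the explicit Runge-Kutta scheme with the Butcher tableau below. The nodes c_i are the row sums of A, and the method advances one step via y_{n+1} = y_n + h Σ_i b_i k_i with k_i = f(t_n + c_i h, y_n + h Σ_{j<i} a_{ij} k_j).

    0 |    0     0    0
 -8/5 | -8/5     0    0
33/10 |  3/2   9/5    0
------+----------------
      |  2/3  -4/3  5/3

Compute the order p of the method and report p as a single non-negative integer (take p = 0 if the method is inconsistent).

b = (2/3, -4/3, 5/3)
c = (0, -8/5, 33/10)
Ac = (0, 0, -72/25)
Σ b_i: 2/3·1 + (-4/3)·1 + 5/3·1 = 1 ✓
b·c: (-4/3)·(-8/5) + 5/3·33/10 = 229/30 ≠ 1/2 ⇒ order 1.

1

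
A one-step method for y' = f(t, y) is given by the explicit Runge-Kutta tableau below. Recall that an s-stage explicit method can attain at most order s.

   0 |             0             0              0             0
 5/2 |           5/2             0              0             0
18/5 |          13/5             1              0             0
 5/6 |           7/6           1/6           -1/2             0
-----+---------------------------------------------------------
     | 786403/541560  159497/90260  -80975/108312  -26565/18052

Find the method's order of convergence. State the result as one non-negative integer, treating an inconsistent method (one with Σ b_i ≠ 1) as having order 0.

b = (786403/541560, 159497/90260, -80975/108312, -26565/18052)
c = (0, 5/2, 18/5, 5/6)
Ac = (0, 0, 5/2, -83/60)
Σ b_i: 786403/541560·1 + 159497/90260·1 + (-80975/108312)·1 + (-26565/18052)·1 = 1 ✓
b·c: 159497/90260·5/2 + (-80975/108312)·18/5 + (-26565/18052)·5/6 = 1/2 ✓
b·c²: 159497/90260·25/4 + (-80975/108312)·324/25 + (-26565/18052)·25/36 = 1/3 ✓
b·Ac: (-80975/108312)·5/2 + (-26565/18052)·(-83/60) = 1/6 ✓
b·c³: 159497/90260·125/8 + (-80975/108312)·5832/125 + (-26565/18052)·125/216 = -26389213/3249360 ≠ 1/4 ⇒ order 3.
b·(c∘Ac): (-80975/108312)·9 + (-26565/18052)·(-83/72) = -2180135/433248 ≠ 1/8
b·Ac²: (-80975/108312)·25/4 + (-26565/18052)·(-3263/600) = 1803611/541560 ≠ 1/12
b·A²c: (-26565/18052)·(-5/4) = 132825/72208 ≠ 1/24

3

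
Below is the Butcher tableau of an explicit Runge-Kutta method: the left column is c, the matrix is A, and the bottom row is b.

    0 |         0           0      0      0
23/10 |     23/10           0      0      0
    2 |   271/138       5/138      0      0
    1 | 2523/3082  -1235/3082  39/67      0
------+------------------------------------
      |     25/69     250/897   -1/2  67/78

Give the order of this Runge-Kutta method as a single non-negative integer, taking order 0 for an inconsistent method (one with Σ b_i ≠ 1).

4

b = (25/69, 250/897, -1/2, 67/78)
c = (0, 23/10, 2, 1)
Ac = (0, 0, 1/12, 65/268)
Σ b_i: 25/69·1 + 250/897·1 + (-1/2)·1 + 67/78·1 = 1 ✓
b·c: 250/897·23/10 + (-1/2)·2 + 67/78·1 = 1/2 ✓
b·c²: 250/897·529/100 + (-1/2)·4 + 67/78·1 = 1/3 ✓
b·Ac: (-1/2)·1/12 + 67/78·65/268 = 1/6 ✓
b·c³: 250/897·12167/1000 + (-1/2)·8 + 67/78·1 = 1/4 ✓
b·(c∘Ac): (-1/2)·1/6 + 67/78·65/268 = 1/8 ✓
b·Ac²: (-1/2)·23/120 + 67/78·559/2680 = 1/12 ✓
b·A²c: 67/78·13/268 = 1/24 ✓; 4 stages ⇒ order 4.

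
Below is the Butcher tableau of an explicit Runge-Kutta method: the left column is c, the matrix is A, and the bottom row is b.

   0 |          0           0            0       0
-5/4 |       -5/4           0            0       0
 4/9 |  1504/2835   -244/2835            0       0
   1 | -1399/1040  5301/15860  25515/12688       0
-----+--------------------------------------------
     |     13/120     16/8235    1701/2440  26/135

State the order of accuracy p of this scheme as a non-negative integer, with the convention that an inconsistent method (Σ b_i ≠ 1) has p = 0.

4

b = (13/120, 16/8235, 1701/2440, 26/135)
c = (0, -5/4, 4/9, 1)
Ac = (0, 0, 61/567, 99/208)
Σ b_i: 13/120·1 + 16/8235·1 + 1701/2440·1 + 26/135·1 = 1 ✓
b·c: 16/8235·(-5/4) + 1701/2440·4/9 + 26/135·1 = 1/2 ✓
b·c²: 16/8235·25/16 + 1701/2440·16/81 + 26/135·1 = 1/3 ✓
b·Ac: 1701/2440·61/567 + 26/135·99/208 = 1/6 ✓
b·c³: 16/8235·(-125/64) + 1701/2440·64/729 + 26/135·1 = 1/4 ✓
b·(c∘Ac): 1701/2440·244/5103 + 26/135·99/208 = 1/8 ✓
b·Ac²: 1701/2440·(-305/2268) + 26/135·765/832 = 1/12 ✓
b·A²c: 26/135·45/208 = 1/24 ✓; 4 stages ⇒ order 4.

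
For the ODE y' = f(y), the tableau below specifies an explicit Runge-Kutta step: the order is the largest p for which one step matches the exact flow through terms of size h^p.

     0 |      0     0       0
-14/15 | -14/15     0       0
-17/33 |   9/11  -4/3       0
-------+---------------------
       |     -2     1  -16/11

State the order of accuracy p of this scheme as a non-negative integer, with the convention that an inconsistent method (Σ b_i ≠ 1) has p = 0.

b = (-2, 1, -16/11)
c = (0, -14/15, -17/33)
Ac = (0, 0, 56/45)
Σ b_i: (-2)·1 + 1·1 + (-16/11)·1 = -27/11 ≠ 1 ⇒ order 0.

0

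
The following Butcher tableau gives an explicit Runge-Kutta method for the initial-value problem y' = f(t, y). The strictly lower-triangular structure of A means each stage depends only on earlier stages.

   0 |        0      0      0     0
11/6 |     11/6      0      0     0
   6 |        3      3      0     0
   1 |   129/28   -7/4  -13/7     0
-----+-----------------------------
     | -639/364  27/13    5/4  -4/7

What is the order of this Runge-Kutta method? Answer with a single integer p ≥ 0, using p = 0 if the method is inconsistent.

b = (-639/364, 27/13, 5/4, -4/7)
c = (0, 11/6, 6, 1)
Ac = (0, 0, 11/2, -2411/168)
Σ b_i: (-639/364)·1 + 27/13·1 + 5/4·1 + (-4/7)·1 = 1 ✓
b·c: 27/13·11/6 + 5/4·6 + (-4/7)·1 = 977/91 ≠ 1/2 ⇒ order 1.

1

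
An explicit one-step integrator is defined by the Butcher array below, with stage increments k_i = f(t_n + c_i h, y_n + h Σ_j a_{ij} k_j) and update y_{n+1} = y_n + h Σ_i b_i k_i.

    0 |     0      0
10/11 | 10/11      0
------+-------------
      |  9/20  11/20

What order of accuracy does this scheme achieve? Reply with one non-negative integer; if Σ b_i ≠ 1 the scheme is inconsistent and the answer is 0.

2

b = (9/20, 11/20)
c = (0, 10/11)
Σ b_i: 9/20·1 + 11/20·1 = 1 ✓
b·c: 11/20·10/11 = 1/2 ✓; 2 stages ⇒ order 2.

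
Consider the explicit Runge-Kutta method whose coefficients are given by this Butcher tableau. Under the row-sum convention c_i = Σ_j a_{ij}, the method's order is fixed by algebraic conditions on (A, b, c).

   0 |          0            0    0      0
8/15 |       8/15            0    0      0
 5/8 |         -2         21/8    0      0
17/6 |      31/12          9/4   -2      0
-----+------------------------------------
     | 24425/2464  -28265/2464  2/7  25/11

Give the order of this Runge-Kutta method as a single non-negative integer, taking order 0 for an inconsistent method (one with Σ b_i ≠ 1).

2

b = (24425/2464, -28265/2464, 2/7, 25/11)
c = (0, 8/15, 5/8, 17/6)
Ac = (0, 0, 7/5, -1/20)
Σ b_i: 24425/2464·1 + (-28265/2464)·1 + 2/7·1 + 25/11·1 = 1 ✓
b·c: (-28265/2464)·8/15 + 2/7·5/8 + 25/11·17/6 = 1/2 ✓
b·c²: (-28265/2464)·64/225 + 2/7·25/64 + 25/11·289/36 = 557861/36960 ≠ 1/3 ⇒ order 2.
b·Ac: 2/7·7/5 + 25/11·(-1/20) = 63/220 ≠ 1/6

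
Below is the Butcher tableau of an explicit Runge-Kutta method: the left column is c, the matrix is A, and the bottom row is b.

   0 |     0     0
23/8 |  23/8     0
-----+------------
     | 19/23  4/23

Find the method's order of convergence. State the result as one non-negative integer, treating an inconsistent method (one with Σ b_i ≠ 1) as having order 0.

b = (19/23, 4/23)
c = (0, 23/8)
Σ b_i: 19/23·1 + 4/23·1 = 1 ✓
b·c: 4/23·23/8 = 1/2 ✓; 2 stages ⇒ order 2.

2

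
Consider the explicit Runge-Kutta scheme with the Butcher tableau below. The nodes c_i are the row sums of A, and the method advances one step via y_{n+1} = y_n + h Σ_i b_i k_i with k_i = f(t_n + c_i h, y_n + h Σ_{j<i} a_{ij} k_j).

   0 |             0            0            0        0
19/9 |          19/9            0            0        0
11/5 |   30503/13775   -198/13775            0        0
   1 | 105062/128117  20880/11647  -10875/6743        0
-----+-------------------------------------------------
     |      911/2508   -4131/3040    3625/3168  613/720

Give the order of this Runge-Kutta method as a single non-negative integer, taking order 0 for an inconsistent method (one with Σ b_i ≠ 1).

4

b = (911/2508, -4131/3040, 3625/3168, 613/720)
c = (0, 19/9, 11/5, 1)
Ac = (0, 0, -22/725, 145/613)
Σ b_i: 911/2508·1 + (-4131/3040)·1 + 3625/3168·1 + 613/720·1 = 1 ✓
b·c: (-4131/3040)·19/9 + 3625/3168·11/5 + 613/720·1 = 1/2 ✓
b·c²: (-4131/3040)·361/81 + 3625/3168·121/25 + 613/720·1 = 1/3 ✓
b·Ac: 3625/3168·(-22/725) + 613/720·145/613 = 1/6 ✓
b·c³: (-4131/3040)·6859/729 + 3625/3168·1331/125 + 613/720·1 = 1/4 ✓
b·(c∘Ac): 3625/3168·(-242/3625) + 613/720·145/613 = 1/8 ✓
b·Ac²: 3625/3168·(-418/6525) + 613/720·1015/5517 = 1/12 ✓
b·A²c: 613/720·30/613 = 1/24 ✓; 4 stages ⇒ order 4.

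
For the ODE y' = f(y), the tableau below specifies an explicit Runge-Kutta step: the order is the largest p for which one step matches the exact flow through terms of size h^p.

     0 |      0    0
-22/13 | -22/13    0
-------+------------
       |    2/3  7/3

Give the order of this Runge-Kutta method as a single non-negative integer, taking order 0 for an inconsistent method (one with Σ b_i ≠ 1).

b = (2/3, 7/3)
c = (0, -22/13)
Σ b_i: 2/3·1 + 7/3·1 = 3 ≠ 1 ⇒ order 0.

0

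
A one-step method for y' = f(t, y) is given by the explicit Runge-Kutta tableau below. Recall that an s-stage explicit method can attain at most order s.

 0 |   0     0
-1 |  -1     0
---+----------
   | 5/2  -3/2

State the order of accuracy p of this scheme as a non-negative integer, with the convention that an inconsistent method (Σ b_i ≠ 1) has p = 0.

b = (5/2, -3/2)
c = (0, -1)
Σ b_i: 5/2·1 + (-3/2)·1 = 1 ✓
b·c: (-3/2)·(-1) = 3/2 ≠ 1/2 ⇒ order 1.

1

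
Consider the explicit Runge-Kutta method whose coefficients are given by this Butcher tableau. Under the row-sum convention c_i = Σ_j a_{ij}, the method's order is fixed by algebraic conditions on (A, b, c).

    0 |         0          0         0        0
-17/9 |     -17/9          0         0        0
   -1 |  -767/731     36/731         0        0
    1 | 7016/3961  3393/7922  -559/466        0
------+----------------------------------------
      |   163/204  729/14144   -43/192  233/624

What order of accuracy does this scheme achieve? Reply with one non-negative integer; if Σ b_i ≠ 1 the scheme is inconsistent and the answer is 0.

4

b = (163/204, 729/14144, -43/192, 233/624)
c = (0, -17/9, -1, 1)
Ac = (0, 0, -4/43, 91/233)
Σ b_i: 163/204·1 + 729/14144·1 + (-43/192)·1 + 233/624·1 = 1 ✓
b·c: 729/14144·(-17/9) + (-43/192)·(-1) + 233/624·1 = 1/2 ✓
b·c²: 729/14144·289/81 + (-43/192)·1 + 233/624·1 = 1/3 ✓
b·Ac: (-43/192)·(-4/43) + 233/624·91/233 = 1/6 ✓
b·c³: 729/14144·(-4913/729) + (-43/192)·(-1) + 233/624·1 = 1/4 ✓
b·(c∘Ac): (-43/192)·4/43 + 233/624·91/233 = 1/8 ✓
b·Ac²: (-43/192)·68/387 + 233/624·689/2097 = 1/12 ✓
b·A²c: 233/624·26/233 = 1/24 ✓; 4 stages ⇒ order 4.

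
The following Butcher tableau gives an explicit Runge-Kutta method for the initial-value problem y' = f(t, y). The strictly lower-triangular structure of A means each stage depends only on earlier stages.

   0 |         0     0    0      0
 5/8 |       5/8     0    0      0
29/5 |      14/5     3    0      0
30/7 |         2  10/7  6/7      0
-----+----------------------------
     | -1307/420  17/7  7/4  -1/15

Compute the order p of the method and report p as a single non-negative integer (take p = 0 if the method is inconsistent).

b = (-1307/420, 17/7, 7/4, -1/15)
c = (0, 5/8, 29/5, 30/7)
Ac = (0, 0, 15/8, 821/140)
Σ b_i: (-1307/420)·1 + 17/7·1 + 7/4·1 + (-1/15)·1 = 1 ✓
b·c: 17/7·5/8 + 7/4·29/5 + (-1/15)·30/7 = 3187/280 ≠ 1/2 ⇒ order 1.

1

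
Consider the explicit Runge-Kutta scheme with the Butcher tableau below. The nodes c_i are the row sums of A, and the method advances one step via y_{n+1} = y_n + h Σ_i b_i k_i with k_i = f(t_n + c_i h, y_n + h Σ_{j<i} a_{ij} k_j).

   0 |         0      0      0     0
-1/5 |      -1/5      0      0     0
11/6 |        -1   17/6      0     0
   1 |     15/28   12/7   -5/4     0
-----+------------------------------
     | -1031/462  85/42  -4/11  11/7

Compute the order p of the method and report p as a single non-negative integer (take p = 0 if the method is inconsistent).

b = (-1031/462, 85/42, -4/11, 11/7)
c = (0, -1/5, 11/6, 1)
Ac = (0, 0, -17/30, -2213/840)
Σ b_i: (-1031/462)·1 + 85/42·1 + (-4/11)·1 + 11/7·1 = 1 ✓
b·c: 85/42·(-1/5) + (-4/11)·11/6 + 11/7·1 = 1/2 ✓
b·c²: 85/42·1/25 + (-4/11)·121/36 + 11/7·1 = 271/630 ≠ 1/3 ⇒ order 2.
b·Ac: (-4/11)·(-17/30) + 11/7·(-2213/840) = -16963/4312 ≠ 1/6

2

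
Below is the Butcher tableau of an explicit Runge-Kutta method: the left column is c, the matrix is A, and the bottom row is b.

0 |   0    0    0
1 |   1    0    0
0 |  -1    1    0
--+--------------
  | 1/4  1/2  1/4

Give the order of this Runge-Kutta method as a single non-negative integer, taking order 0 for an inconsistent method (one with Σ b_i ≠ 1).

b = (1/4, 1/2, 1/4)
c = (0, 1, 0)
Ac = (0, 0, 1)
Σ b_i: 1/4·1 + 1/2·1 + 1/4·1 = 1 ✓
b·c: 1/2·1 = 1/2 ✓
b·c²: 1/2·1 = 1/2 ≠ 1/3 ⇒ order 2.
b·Ac: 1/4·1 = 1/4 ≠ 1/6

2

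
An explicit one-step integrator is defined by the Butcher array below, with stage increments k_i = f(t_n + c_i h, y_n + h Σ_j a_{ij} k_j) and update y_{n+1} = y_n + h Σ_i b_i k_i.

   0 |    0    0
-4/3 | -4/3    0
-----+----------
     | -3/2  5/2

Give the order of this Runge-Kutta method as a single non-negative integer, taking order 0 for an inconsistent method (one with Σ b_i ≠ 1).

b = (-3/2, 5/2)
c = (0, -4/3)
Σ b_i: (-3/2)·1 + 5/2·1 = 1 ✓
b·c: 5/2·(-4/3) = -10/3 ≠ 1/2 ⇒ order 1.

1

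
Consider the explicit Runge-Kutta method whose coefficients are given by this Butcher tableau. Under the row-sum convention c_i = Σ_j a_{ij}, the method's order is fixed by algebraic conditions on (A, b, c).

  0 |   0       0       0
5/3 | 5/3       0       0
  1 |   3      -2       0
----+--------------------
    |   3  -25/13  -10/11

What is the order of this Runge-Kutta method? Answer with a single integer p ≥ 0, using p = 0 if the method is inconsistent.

b = (3, -25/13, -10/11)
c = (0, 5/3, 1)
Ac = (0, 0, -10/3)
Σ b_i: 3·1 + (-25/13)·1 + (-10/11)·1 = 24/143 ≠ 1 ⇒ order 0.

0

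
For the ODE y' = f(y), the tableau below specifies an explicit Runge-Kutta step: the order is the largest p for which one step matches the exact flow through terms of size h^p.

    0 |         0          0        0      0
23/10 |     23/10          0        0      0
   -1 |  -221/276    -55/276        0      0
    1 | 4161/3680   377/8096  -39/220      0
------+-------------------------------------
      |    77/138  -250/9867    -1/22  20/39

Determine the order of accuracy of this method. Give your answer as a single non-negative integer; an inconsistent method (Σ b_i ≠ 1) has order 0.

b = (77/138, -250/9867, -1/22, 20/39)
c = (0, 23/10, -1, 1)
Ac = (0, 0, -11/24, 91/320)
Σ b_i: 77/138·1 + (-250/9867)·1 + (-1/22)·1 + 20/39·1 = 1 ✓
b·c: (-250/9867)·23/10 + (-1/22)·(-1) + 20/39·1 = 1/2 ✓
b·c²: (-250/9867)·529/100 + (-1/22)·1 + 20/39·1 = 1/3 ✓
b·Ac: (-1/22)·(-11/24) + 20/39·91/320 = 1/6 ✓
b·c³: (-250/9867)·12167/1000 + (-1/22)·(-1) + 20/39·1 = 1/4 ✓
b·(c∘Ac): (-1/22)·11/24 + 20/39·91/320 = 1/8 ✓
b·Ac²: (-1/22)·(-253/240) + 20/39·221/3200 = 1/12 ✓
b·A²c: 20/39·13/160 = 1/24 ✓; 4 stages ⇒ order 4.

4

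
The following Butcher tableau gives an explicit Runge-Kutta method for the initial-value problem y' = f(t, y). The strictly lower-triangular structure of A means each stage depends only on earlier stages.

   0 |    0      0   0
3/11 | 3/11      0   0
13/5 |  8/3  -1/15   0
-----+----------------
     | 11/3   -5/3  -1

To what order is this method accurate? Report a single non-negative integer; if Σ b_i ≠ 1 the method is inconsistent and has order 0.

1

b = (11/3, -5/3, -1)
c = (0, 3/11, 13/5)
Ac = (0, 0, -1/55)
Σ b_i: 11/3·1 + (-5/3)·1 + (-1)·1 = 1 ✓
b·c: (-5/3)·3/11 + (-1)·13/5 = -168/55 ≠ 1/2 ⇒ order 1.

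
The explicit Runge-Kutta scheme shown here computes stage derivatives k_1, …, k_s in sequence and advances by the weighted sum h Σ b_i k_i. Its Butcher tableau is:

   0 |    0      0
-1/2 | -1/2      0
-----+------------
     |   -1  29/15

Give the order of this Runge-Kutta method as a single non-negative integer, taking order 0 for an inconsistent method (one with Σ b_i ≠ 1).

b = (-1, 29/15)
c = (0, -1/2)
Σ b_i: (-1)·1 + 29/15·1 = 14/15 ≠ 1 ⇒ order 0.

0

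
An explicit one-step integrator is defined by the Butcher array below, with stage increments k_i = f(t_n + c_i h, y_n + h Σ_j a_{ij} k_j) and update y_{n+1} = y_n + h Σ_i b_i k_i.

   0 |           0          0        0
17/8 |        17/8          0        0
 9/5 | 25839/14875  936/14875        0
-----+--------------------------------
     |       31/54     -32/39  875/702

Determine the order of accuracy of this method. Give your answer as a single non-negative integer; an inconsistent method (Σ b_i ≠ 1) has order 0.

3

b = (31/54, -32/39, 875/702)
c = (0, 17/8, 9/5)
Ac = (0, 0, 117/875)
Σ b_i: 31/54·1 + (-32/39)·1 + 875/702·1 = 1 ✓
b·c: (-32/39)·17/8 + 875/702·9/5 = 1/2 ✓
b·c²: (-32/39)·289/64 + 875/702·81/25 = 1/3 ✓
b·Ac: 875/702·117/875 = 1/6 ✓; 3 stages ⇒ order 3.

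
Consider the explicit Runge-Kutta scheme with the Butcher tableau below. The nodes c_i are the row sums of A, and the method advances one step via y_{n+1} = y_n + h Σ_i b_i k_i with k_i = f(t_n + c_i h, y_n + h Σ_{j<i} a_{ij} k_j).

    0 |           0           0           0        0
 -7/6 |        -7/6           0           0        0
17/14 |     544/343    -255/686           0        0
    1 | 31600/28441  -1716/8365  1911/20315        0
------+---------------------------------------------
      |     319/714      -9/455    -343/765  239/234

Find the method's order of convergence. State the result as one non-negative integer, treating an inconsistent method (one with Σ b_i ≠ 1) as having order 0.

b = (319/714, -9/455, -343/765, 239/234)
c = (0, -7/6, 17/14, 1)
Ac = (0, 0, 85/196, 169/478)
Σ b_i: 319/714·1 + (-9/455)·1 + (-343/765)·1 + 239/234·1 = 1 ✓
b·c: (-9/455)·(-7/6) + (-343/765)·17/14 + 239/234·1 = 1/2 ✓
b·c²: (-9/455)·49/36 + (-343/765)·289/196 + 239/234·1 = 1/3 ✓
b·Ac: (-343/765)·85/196 + 239/234·169/478 = 1/6 ✓
b·c³: (-9/455)·(-343/216) + (-343/765)·4913/2744 + 239/234·1 = 1/4 ✓
b·(c∘Ac): (-343/765)·1445/2744 + 239/234·169/478 = 1/8 ✓
b·Ac²: (-343/765)·(-85/168) + 239/234·(-403/2868) = 1/12 ✓
b·A²c: 239/234·39/956 = 1/24 ✓; 4 stages ⇒ order 4.

4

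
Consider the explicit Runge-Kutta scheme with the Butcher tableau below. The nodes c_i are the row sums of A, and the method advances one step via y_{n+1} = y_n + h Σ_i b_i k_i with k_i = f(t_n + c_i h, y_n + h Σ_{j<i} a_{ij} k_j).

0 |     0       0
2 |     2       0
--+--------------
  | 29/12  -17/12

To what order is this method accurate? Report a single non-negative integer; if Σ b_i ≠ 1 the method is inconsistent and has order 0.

b = (29/12, -17/12)
c = (0, 2)
Σ b_i: 29/12·1 + (-17/12)·1 = 1 ✓
b·c: (-17/12)·2 = -17/6 ≠ 1/2 ⇒ order 1.

1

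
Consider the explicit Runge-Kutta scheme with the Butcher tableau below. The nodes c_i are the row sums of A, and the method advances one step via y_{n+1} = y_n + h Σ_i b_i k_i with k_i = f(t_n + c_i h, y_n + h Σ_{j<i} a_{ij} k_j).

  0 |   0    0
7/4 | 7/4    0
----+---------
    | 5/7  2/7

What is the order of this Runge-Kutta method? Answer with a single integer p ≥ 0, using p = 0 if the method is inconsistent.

2

b = (5/7, 2/7)
c = (0, 7/4)
Σ b_i: 5/7·1 + 2/7·1 = 1 ✓
b·c: 2/7·7/4 = 1/2 ✓; 2 stages ⇒ order 2.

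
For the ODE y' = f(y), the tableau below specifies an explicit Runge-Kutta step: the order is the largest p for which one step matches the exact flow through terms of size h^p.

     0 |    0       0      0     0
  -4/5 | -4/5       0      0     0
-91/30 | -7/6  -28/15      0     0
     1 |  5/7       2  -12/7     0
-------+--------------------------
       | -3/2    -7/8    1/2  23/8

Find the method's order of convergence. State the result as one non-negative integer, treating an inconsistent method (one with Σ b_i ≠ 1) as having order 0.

1

b = (-3/2, -7/8, 1/2, 23/8)
c = (0, -4/5, -91/30, 1)
Ac = (0, 0, 112/75, 18/5)
Σ b_i: (-3/2)·1 + (-7/8)·1 + 1/2·1 + 23/8·1 = 1 ✓
b·c: (-7/8)·(-4/5) + 1/2·(-91/30) + 23/8·1 = 247/120 ≠ 1/2 ⇒ order 1.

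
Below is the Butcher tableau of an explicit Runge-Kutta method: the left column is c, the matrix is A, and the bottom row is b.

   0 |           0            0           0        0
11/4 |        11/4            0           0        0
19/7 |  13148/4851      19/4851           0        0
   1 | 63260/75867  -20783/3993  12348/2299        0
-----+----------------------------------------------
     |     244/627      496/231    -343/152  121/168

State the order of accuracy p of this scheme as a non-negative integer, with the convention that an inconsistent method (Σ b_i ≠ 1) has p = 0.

4

b = (244/627, 496/231, -343/152, 121/168)
c = (0, 11/4, 19/7, 1)
Ac = (0, 0, 19/1764, 35/132)
Σ b_i: 244/627·1 + 496/231·1 + (-343/152)·1 + 121/168·1 = 1 ✓
b·c: 496/231·11/4 + (-343/152)·19/7 + 121/168·1 = 1/2 ✓
b·c²: 496/231·121/16 + (-343/152)·361/49 + 121/168·1 = 1/3 ✓
b·Ac: (-343/152)·19/1764 + 121/168·35/132 = 1/6 ✓
b·c³: 496/231·1331/64 + (-343/152)·6859/343 + 121/168·1 = 1/4 ✓
b·(c∘Ac): (-343/152)·361/12348 + 121/168·35/132 = 1/8 ✓
b·Ac²: (-343/152)·209/7056 + 121/168·1211/5808 = 1/12 ✓
b·A²c: 121/168·7/121 = 1/24 ✓; 4 stages ⇒ order 4.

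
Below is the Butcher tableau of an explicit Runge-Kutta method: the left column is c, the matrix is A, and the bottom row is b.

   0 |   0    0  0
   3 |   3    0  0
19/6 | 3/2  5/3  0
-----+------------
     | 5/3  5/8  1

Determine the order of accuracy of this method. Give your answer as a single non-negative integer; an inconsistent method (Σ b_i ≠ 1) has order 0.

0

b = (5/3, 5/8, 1)
c = (0, 3, 19/6)
Ac = (0, 0, 5)
Σ b_i: 5/3·1 + 5/8·1 + 1·1 = 79/24 ≠ 1 ⇒ order 0.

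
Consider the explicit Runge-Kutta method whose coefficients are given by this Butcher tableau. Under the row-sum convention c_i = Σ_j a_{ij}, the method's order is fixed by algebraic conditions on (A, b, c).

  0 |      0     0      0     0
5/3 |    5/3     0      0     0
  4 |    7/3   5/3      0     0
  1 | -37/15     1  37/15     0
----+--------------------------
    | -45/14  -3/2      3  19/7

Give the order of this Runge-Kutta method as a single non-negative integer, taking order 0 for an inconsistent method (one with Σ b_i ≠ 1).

b = (-45/14, -3/2, 3, 19/7)
c = (0, 5/3, 4, 1)
Ac = (0, 0, 25/9, 173/15)
Σ b_i: (-45/14)·1 + (-3/2)·1 + 3·1 + 19/7·1 = 1 ✓
b·c: (-3/2)·5/3 + 3·4 + 19/7·1 = 171/14 ≠ 1/2 ⇒ order 1.

1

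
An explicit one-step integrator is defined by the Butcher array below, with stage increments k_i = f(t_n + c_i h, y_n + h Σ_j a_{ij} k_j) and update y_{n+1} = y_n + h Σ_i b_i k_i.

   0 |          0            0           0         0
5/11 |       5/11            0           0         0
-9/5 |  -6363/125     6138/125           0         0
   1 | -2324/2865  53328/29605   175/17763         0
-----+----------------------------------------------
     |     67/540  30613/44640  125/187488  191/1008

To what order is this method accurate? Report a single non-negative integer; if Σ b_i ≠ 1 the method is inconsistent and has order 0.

4

b = (67/540, 30613/44640, 125/187488, 191/1008)
c = (0, 5/11, -9/5, 1)
Ac = (0, 0, 558/25, 153/191)
Σ b_i: 67/540·1 + 30613/44640·1 + 125/187488·1 + 191/1008·1 = 1 ✓
b·c: 30613/44640·5/11 + 125/187488·(-9/5) + 191/1008·1 = 1/2 ✓
b·c²: 30613/44640·25/121 + 125/187488·81/25 + 191/1008·1 = 1/3 ✓
b·Ac: 125/187488·558/25 + 191/1008·153/191 = 1/6 ✓
b·c³: 30613/44640·125/1331 + 125/187488·(-729/125) + 191/1008·1 = 1/4 ✓
b·(c∘Ac): 125/187488·(-5022/125) + 191/1008·153/191 = 1/8 ✓
b·Ac²: 125/187488·558/55 + 191/1008·849/2101 = 1/12 ✓
b·A²c: 191/1008·42/191 = 1/24 ✓; 4 stages ⇒ order 4.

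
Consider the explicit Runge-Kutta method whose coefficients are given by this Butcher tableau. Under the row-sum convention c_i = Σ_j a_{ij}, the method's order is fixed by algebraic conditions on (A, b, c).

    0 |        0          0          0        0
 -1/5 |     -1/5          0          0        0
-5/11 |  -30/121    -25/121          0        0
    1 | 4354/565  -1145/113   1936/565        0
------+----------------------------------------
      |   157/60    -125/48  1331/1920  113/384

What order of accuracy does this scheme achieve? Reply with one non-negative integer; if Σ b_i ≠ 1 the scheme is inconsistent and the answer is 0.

4

b = (157/60, -125/48, 1331/1920, 113/384)
c = (0, -1/5, -5/11, 1)
Ac = (0, 0, 5/121, 53/113)
Σ b_i: 157/60·1 + (-125/48)·1 + 1331/1920·1 + 113/384·1 = 1 ✓
b·c: (-125/48)·(-1/5) + 1331/1920·(-5/11) + 113/384·1 = 1/2 ✓
b·c²: (-125/48)·1/25 + 1331/1920·25/121 + 113/384·1 = 1/3 ✓
b·Ac: 1331/1920·5/121 + 113/384·53/113 = 1/6 ✓
b·c³: (-125/48)·(-1/125) + 1331/1920·(-125/1331) + 113/384·1 = 1/4 ✓
b·(c∘Ac): 1331/1920·(-25/1331) + 113/384·53/113 = 1/8 ✓
b·Ac²: 1331/1920·(-1/121) + 113/384·171/565 = 1/12 ✓
b·A²c: 113/384·16/113 = 1/24 ✓; 4 stages ⇒ order 4.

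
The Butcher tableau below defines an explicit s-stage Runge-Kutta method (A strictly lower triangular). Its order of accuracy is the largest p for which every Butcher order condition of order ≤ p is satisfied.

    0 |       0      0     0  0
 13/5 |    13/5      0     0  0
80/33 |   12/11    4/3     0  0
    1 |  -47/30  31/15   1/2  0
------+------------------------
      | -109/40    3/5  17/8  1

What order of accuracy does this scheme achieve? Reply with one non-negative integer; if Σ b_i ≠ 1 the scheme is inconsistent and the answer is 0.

1

b = (-109/40, 3/5, 17/8, 1)
c = (0, 13/5, 80/33, 1)
Ac = (0, 0, 52/15, 1811/275)
Σ b_i: (-109/40)·1 + 3/5·1 + 17/8·1 + 1·1 = 1 ✓
b·c: 3/5·13/5 + 17/8·80/33 + 1·1 = 6362/825 ≠ 1/2 ⇒ order 1.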